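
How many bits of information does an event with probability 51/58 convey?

Information content I(x) = -log₂(p(x))
I = -log₂(51/58) = -log₂(0.8793)
I = 0.1856 bits


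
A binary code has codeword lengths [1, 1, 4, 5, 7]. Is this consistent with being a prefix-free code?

Kraft inequality: Σ 2^(-l_i) ≤ 1 for prefix-free code
Calculating: 2^(-1) + 2^(-1) + 2^(-4) + 2^(-5) + 2^(-7)
= 0.5 + 0.5 + 0.0625 + 0.03125 + 0.0078125
= 1.1016
Since 1.1016 > 1, prefix-free code does not exist


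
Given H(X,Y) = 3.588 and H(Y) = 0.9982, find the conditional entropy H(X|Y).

Chain rule: H(X,Y) = H(X|Y) + H(Y)
H(X|Y) = H(X,Y) - H(Y) = 3.588 - 0.9982 = 2.5898 bits


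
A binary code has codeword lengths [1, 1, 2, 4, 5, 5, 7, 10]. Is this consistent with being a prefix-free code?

Kraft inequality: Σ 2^(-l_i) ≤ 1 for prefix-free code
Calculating: 2^(-1) + 2^(-1) + 2^(-2) + 2^(-4) + 2^(-5) + 2^(-5) + 2^(-7) + 2^(-10)
= 0.5 + 0.5 + 0.25 + 0.0625 + 0.03125 + 0.03125 + 0.0078125 + 0.0009765625
= 1.3838
Since 1.3838 > 1, prefix-free code does not exist


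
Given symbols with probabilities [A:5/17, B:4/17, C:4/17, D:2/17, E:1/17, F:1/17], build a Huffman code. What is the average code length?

Huffman tree construction:
Combine smallest probabilities repeatedly
Resulting codes:
  A: 11 (length 2)
  B: 00 (length 2)
  C: 01 (length 2)
  D: 100 (length 3)
  E: 1010 (length 4)
  F: 1011 (length 4)
Average length = Σ p(s) × length(s) = 2.3529 bits


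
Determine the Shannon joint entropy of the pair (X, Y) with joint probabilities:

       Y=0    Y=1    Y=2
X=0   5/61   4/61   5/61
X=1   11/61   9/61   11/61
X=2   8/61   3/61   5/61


H(X,Y) = -Σ p(x,y) log₂ p(x,y)
  p(0,0)=5/61: -0.0820 × log₂(0.0820) = 0.2958
  p(0,1)=4/61: -0.0656 × log₂(0.0656) = 0.2578
  p(0,2)=5/61: -0.0820 × log₂(0.0820) = 0.2958
  p(1,0)=11/61: -0.1803 × log₂(0.1803) = 0.4456
  p(1,1)=9/61: -0.1475 × log₂(0.1475) = 0.4073
  p(1,2)=11/61: -0.1803 × log₂(0.1803) = 0.4456
  p(2,0)=8/61: -0.1311 × log₂(0.1311) = 0.3844
  p(2,1)=3/61: -0.0492 × log₂(0.0492) = 0.2137
  p(2,2)=5/61: -0.0820 × log₂(0.0820) = 0.2958
H(X,Y) = 3.0419 bits


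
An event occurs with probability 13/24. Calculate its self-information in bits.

Information content I(x) = -log₂(p(x))
I = -log₂(13/24) = -log₂(0.5417)
I = 0.8845 bits


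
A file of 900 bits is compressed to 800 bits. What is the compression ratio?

Compression ratio = Original / Compressed
= 900 / 800 = 1.12:1


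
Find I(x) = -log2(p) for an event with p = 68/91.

Information content I(x) = -log₂(p(x))
I = -log₂(68/91) = -log₂(0.7473)
I = 0.4203 bits


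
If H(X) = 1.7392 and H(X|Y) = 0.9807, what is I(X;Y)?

I(X;Y) = H(X) - H(X|Y)
I(X;Y) = 1.7392 - 0.9807 = 0.7585 bits


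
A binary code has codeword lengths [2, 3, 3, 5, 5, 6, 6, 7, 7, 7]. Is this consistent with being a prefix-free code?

Kraft inequality: Σ 2^(-l_i) ≤ 1 for prefix-free code
Calculating: 2^(-2) + 2^(-3) + 2^(-3) + 2^(-5) + 2^(-5) + 2^(-6) + 2^(-6) + 2^(-7) + 2^(-7) + 2^(-7)
= 0.25 + 0.125 + 0.125 + 0.03125 + 0.03125 + 0.015625 + 0.015625 + 0.0078125 + 0.0078125 + 0.0078125
= 0.6172
Since 0.6172 ≤ 1, prefix-free code exists


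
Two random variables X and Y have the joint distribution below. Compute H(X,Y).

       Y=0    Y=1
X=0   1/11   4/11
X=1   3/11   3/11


H(X,Y) = -Σ p(x,y) log₂ p(x,y)
  p(0,0)=1/11: -0.0909 × log₂(0.0909) = 0.3145
  p(0,1)=4/11: -0.3636 × log₂(0.3636) = 0.5307
  p(1,0)=3/11: -0.2727 × log₂(0.2727) = 0.5112
  p(1,1)=3/11: -0.2727 × log₂(0.2727) = 0.5112
H(X,Y) = 1.8676 bits


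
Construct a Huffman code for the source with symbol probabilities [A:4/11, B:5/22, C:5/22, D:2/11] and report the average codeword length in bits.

Huffman tree construction:
Combine smallest probabilities repeatedly
Resulting codes:
  A: 11 (length 2)
  B: 01 (length 2)
  C: 10 (length 2)
  D: 00 (length 2)
Average length = Σ p(s) × length(s) = 2.0000 bits


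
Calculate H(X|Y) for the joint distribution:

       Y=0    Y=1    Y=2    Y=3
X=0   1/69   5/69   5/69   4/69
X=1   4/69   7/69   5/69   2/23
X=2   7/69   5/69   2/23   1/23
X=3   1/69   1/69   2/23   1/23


H(X|Y) = Σ_y p(y) H(X|Y=y)
  p(Y=0) = 13/69, H(X|Y=0) = 1.5734
  p(Y=1) = 6/23, H(X|Y=1) = 1.7882
  p(Y=2) = 22/69, H(X|Y=2) = 1.9940
  p(Y=3) = 16/69, H(X|Y=3) = 1.9363
H(X|Y) = 0.1884×1.5734 + 0.2609×1.7882 + 0.3188×1.9940 + 0.2319×1.9363 = 1.8477 bits


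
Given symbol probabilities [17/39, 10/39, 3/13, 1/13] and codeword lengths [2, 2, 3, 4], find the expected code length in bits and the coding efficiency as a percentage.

Average length L = Σ p_i × l_i = 2.3846 bits
Entropy H = 1.7985 bits
Efficiency η = H/L × 100% = 75.42%


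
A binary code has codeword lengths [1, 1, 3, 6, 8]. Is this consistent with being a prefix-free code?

Kraft inequality: Σ 2^(-l_i) ≤ 1 for prefix-free code
Calculating: 2^(-1) + 2^(-1) + 2^(-3) + 2^(-6) + 2^(-8)
= 0.5 + 0.5 + 0.125 + 0.015625 + 0.00390625
= 1.1445
Since 1.1445 > 1, prefix-free code does not exist


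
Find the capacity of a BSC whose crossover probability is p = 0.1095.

For BSC with error probability p:
C = 1 - H(p) where H(p) is binary entropy
H(0.1095) = -0.1095 × log₂(0.1095) - 0.8905 × log₂(0.8905)
H(p) = 0.4984
C = 1 - 0.4984 = 0.5016 bits/use


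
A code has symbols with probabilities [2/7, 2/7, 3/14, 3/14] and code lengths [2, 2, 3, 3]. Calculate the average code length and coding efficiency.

Average length L = Σ p_i × l_i = 2.4286 bits
Entropy H = 1.9852 bits
Efficiency η = H/L × 100% = 81.74%


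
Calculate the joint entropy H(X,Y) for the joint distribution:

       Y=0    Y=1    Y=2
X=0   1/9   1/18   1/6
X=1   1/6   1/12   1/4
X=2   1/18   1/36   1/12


H(X,Y) = -Σ p(x,y) log₂ p(x,y)
  p(0,0)=1/9: -0.1111 × log₂(0.1111) = 0.3522
  p(0,1)=1/18: -0.0556 × log₂(0.0556) = 0.2317
  p(0,2)=1/6: -0.1667 × log₂(0.1667) = 0.4308
  p(1,0)=1/6: -0.1667 × log₂(0.1667) = 0.4308
  p(1,1)=1/12: -0.0833 × log₂(0.0833) = 0.2987
  p(1,2)=1/4: -0.2500 × log₂(0.2500) = 0.5000
  p(2,0)=1/18: -0.0556 × log₂(0.0556) = 0.2317
  p(2,1)=1/36: -0.0278 × log₂(0.0278) = 0.1436
  p(2,2)=1/12: -0.0833 × log₂(0.0833) = 0.2987
H(X,Y) = 2.9183 bits


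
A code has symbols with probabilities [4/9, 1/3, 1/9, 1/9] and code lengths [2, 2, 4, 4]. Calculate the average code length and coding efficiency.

Average length L = Σ p_i × l_i = 2.4444 bits
Entropy H = 1.7527 bits
Efficiency η = H/L × 100% = 71.70%


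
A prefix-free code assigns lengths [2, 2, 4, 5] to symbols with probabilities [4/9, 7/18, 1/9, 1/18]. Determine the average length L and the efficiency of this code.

Average length L = Σ p_i × l_i = 2.3889 bits
Entropy H = 1.6337 bits
Efficiency η = H/L × 100% = 68.39%


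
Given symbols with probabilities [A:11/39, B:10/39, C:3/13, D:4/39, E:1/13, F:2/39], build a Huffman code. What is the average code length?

Huffman tree construction:
Combine smallest probabilities repeatedly
Resulting codes:
  A: 11 (length 2)
  B: 10 (length 2)
  C: 00 (length 2)
  D: 010 (length 3)
  E: 0111 (length 4)
  F: 0110 (length 4)
Average length = Σ p(s) × length(s) = 2.3590 bits


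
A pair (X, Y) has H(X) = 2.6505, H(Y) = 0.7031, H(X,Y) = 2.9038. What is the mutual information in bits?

I(X;Y) = H(X) + H(Y) - H(X,Y)
I(X;Y) = 2.6505 + 0.7031 - 2.9038 = 0.4498 bits


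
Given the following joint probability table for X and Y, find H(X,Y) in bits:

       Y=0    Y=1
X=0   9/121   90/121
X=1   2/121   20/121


H(X,Y) = -Σ p(x,y) log₂ p(x,y)
  p(0,0)=9/121: -0.0744 × log₂(0.0744) = 0.2788
  p(0,1)=90/121: -0.7438 × log₂(0.7438) = 0.3176
  p(1,0)=2/121: -0.0165 × log₂(0.0165) = 0.0978
  p(1,1)=20/121: -0.1653 × log₂(0.1653) = 0.4292
H(X,Y) = 1.1235 bits


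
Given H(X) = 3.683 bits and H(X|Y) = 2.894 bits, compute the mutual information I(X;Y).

I(X;Y) = H(X) - H(X|Y)
I(X;Y) = 3.683 - 2.894 = 0.789 bits


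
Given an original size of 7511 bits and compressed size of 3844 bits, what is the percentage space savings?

Space savings = (1 - Compressed/Original) × 100%
= (1 - 3844/7511) × 100%
= 48.82%


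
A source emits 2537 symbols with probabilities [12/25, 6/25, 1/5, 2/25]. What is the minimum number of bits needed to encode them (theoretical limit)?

Entropy H = 1.7583 bits/symbol
Minimum bits = H × n = 1.7583 × 2537
= 4460.80 bits


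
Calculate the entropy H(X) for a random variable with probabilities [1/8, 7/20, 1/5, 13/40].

H(X) = -Σ p(x) log₂ p(x)
  -1/8 × log₂(1/8) = 0.3750
  -7/20 × log₂(7/20) = 0.5301
  -1/5 × log₂(1/5) = 0.4644
  -13/40 × log₂(13/40) = 0.5270
H(X) = 1.8965 bits


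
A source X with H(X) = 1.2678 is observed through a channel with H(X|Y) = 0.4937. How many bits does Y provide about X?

I(X;Y) = H(X) - H(X|Y)
I(X;Y) = 1.2678 - 0.4937 = 0.7741 bits


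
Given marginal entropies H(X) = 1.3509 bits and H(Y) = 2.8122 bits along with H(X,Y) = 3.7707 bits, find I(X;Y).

I(X;Y) = H(X) + H(Y) - H(X,Y)
I(X;Y) = 1.3509 + 2.8122 - 3.7707 = 0.3924 bits


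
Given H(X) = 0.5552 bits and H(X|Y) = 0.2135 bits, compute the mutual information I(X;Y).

I(X;Y) = H(X) - H(X|Y)
I(X;Y) = 0.5552 - 0.2135 = 0.3417 bits


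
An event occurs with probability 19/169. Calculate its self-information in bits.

Information content I(x) = -log₂(p(x))
I = -log₂(19/169) = -log₂(0.1124)
I = 3.1530 bits


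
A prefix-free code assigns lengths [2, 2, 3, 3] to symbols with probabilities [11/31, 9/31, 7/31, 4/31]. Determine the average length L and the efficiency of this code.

Average length L = Σ p_i × l_i = 2.3548 bits
Entropy H = 1.9144 bits
Efficiency η = H/L × 100% = 81.30%


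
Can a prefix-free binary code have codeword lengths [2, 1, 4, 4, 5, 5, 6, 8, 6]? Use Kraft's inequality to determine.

Kraft inequality: Σ 2^(-l_i) ≤ 1 for prefix-free code
Calculating: 2^(-2) + 2^(-1) + 2^(-4) + 2^(-4) + 2^(-5) + 2^(-5) + 2^(-6) + 2^(-8) + 2^(-6)
= 0.25 + 0.5 + 0.0625 + 0.0625 + 0.03125 + 0.03125 + 0.015625 + 0.00390625 + 0.015625
= 0.9727
Since 0.9727 ≤ 1, prefix-free code exists


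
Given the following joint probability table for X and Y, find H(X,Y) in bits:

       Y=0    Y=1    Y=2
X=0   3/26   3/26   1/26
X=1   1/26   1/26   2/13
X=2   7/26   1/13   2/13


H(X,Y) = -Σ p(x,y) log₂ p(x,y)
  p(0,0)=3/26: -0.1154 × log₂(0.1154) = 0.3595
  p(0,1)=3/26: -0.1154 × log₂(0.1154) = 0.3595
  p(0,2)=1/26: -0.0385 × log₂(0.0385) = 0.1808
  p(1,0)=1/26: -0.0385 × log₂(0.0385) = 0.1808
  p(1,1)=1/26: -0.0385 × log₂(0.0385) = 0.1808
  p(1,2)=2/13: -0.1538 × log₂(0.1538) = 0.4155
  p(2,0)=7/26: -0.2692 × log₂(0.2692) = 0.5097
  p(2,1)=1/13: -0.0769 × log₂(0.0769) = 0.2846
  p(2,2)=2/13: -0.1538 × log₂(0.1538) = 0.4155
H(X,Y) = 2.8865 bits


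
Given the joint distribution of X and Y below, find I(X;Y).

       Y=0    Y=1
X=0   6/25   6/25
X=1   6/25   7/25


H(X) = 0.9988, H(Y) = 0.9988, H(X,Y) = 1.9966
I(X;Y) = H(X) + H(Y) - H(X,Y) = 0.0011 bits


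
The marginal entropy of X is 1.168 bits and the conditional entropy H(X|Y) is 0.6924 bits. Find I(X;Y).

I(X;Y) = H(X) - H(X|Y)
I(X;Y) = 1.168 - 0.6924 = 0.4756 bits


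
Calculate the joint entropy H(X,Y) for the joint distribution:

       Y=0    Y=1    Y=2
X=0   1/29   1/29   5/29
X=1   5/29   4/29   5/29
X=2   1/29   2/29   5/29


H(X,Y) = -Σ p(x,y) log₂ p(x,y)
  p(0,0)=1/29: -0.0345 × log₂(0.0345) = 0.1675
  p(0,1)=1/29: -0.0345 × log₂(0.0345) = 0.1675
  p(0,2)=5/29: -0.1724 × log₂(0.1724) = 0.4373
  p(1,0)=5/29: -0.1724 × log₂(0.1724) = 0.4373
  p(1,1)=4/29: -0.1379 × log₂(0.1379) = 0.3942
  p(1,2)=5/29: -0.1724 × log₂(0.1724) = 0.4373
  p(2,0)=1/29: -0.0345 × log₂(0.0345) = 0.1675
  p(2,1)=2/29: -0.0690 × log₂(0.0690) = 0.2661
  p(2,2)=5/29: -0.1724 × log₂(0.1724) = 0.4373
H(X,Y) = 2.9118 bits


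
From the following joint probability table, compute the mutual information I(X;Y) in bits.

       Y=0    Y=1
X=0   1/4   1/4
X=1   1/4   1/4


H(X) = 1.0000, H(Y) = 1.0000, H(X,Y) = 2.0000
I(X;Y) = H(X) + H(Y) - H(X,Y) = 0.0000 bits


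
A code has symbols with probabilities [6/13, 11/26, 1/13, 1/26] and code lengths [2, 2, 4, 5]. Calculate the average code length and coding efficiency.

Average length L = Σ p_i × l_i = 2.2692 bits
Entropy H = 1.5053 bits
Efficiency η = H/L × 100% = 66.34%


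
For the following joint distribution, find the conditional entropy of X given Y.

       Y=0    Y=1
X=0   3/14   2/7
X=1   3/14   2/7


H(X|Y) = Σ_y p(y) H(X|Y=y)
  p(Y=0) = 3/7, H(X|Y=0) = 1.0000
  p(Y=1) = 4/7, H(X|Y=1) = 1.0000
H(X|Y) = 0.4286×1.0000 + 0.5714×1.0000 = 1.0000 bits


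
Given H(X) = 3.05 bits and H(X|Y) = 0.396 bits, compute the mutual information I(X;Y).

I(X;Y) = H(X) - H(X|Y)
I(X;Y) = 3.05 - 0.396 = 2.654 bits


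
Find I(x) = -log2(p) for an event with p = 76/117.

Information content I(x) = -log₂(p(x))
I = -log₂(76/117) = -log₂(0.6496)
I = 0.6224 bits


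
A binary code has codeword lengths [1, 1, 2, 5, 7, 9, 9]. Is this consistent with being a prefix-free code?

Kraft inequality: Σ 2^(-l_i) ≤ 1 for prefix-free code
Calculating: 2^(-1) + 2^(-1) + 2^(-2) + 2^(-5) + 2^(-7) + 2^(-9) + 2^(-9)
= 0.5 + 0.5 + 0.25 + 0.03125 + 0.0078125 + 0.001953125 + 0.001953125
= 1.2930
Since 1.2930 > 1, prefix-free code does not exist


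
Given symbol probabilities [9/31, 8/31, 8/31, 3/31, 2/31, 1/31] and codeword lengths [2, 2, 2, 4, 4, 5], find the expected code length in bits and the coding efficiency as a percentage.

Average length L = Σ p_i × l_i = 2.4194 bits
Entropy H = 2.2676 bits
Efficiency η = H/L × 100% = 93.73%


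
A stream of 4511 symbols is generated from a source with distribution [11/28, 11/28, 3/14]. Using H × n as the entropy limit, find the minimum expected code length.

Entropy H = 1.5353 bits/symbol
Minimum bits = H × n = 1.5353 × 4511
= 6925.78 bits


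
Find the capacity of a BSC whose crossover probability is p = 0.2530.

For BSC with error probability p:
C = 1 - H(p) where H(p) is binary entropy
H(0.2530) = -0.2530 × log₂(0.2530) - 0.7470 × log₂(0.7470)
H(p) = 0.8160
C = 1 - 0.8160 = 0.1840 bits/use


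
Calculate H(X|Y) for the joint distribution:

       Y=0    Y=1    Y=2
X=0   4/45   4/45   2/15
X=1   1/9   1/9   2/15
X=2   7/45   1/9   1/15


H(X|Y) = Σ_y p(y) H(X|Y=y)
  p(Y=0) = 16/45, H(X|Y=0) = 1.5462
  p(Y=1) = 14/45, H(X|Y=1) = 1.5774
  p(Y=2) = 1/3, H(X|Y=2) = 1.5219
H(X|Y) = 0.3556×1.5462 + 0.3111×1.5774 + 0.3333×1.5219 = 1.5478 bits


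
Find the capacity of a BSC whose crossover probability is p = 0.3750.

For BSC with error probability p:
C = 1 - H(p) where H(p) is binary entropy
H(0.3750) = -0.3750 × log₂(0.3750) - 0.6250 × log₂(0.6250)
H(p) = 0.9544
C = 1 - 0.9544 = 0.0456 bits/use


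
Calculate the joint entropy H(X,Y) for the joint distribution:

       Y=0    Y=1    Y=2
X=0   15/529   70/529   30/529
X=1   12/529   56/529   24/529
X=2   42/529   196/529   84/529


H(X,Y) = -Σ p(x,y) log₂ p(x,y)
  p(0,0)=15/529: -0.0284 × log₂(0.0284) = 0.1458
  p(0,1)=70/529: -0.1323 × log₂(0.1323) = 0.3861
  p(0,2)=30/529: -0.0567 × log₂(0.0567) = 0.2348
  p(1,0)=12/529: -0.0227 × log₂(0.0227) = 0.1239
  p(1,1)=56/529: -0.1059 × log₂(0.1059) = 0.3430
  p(1,2)=24/529: -0.0454 × log₂(0.0454) = 0.2024
  p(2,0)=42/529: -0.0794 × log₂(0.0794) = 0.2902
  p(2,1)=196/529: -0.3705 × log₂(0.3705) = 0.5307
  p(2,2)=84/529: -0.1588 × log₂(0.1588) = 0.4216
H(X,Y) = 2.6784 bits


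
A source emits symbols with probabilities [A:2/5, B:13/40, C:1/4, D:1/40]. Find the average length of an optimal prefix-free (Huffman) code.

Huffman tree construction:
Combine smallest probabilities repeatedly
Resulting codes:
  A: 0 (length 1)
  B: 11 (length 2)
  C: 101 (length 3)
  D: 100 (length 3)
Average length = Σ p(s) × length(s) = 1.8750 bits


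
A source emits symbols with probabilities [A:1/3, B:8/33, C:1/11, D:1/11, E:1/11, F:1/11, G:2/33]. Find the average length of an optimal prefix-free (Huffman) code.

Huffman tree construction:
Combine smallest probabilities repeatedly
Resulting codes:
  A: 11 (length 2)
  B: 01 (length 2)
  C: 1011 (length 4)
  D: 000 (length 3)
  E: 001 (length 3)
  F: 100 (length 3)
  G: 1010 (length 4)
Average length = Σ p(s) × length(s) = 2.5758 bits


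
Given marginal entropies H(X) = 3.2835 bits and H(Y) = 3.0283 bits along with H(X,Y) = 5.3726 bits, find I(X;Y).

I(X;Y) = H(X) + H(Y) - H(X,Y)
I(X;Y) = 3.2835 + 3.0283 - 5.3726 = 0.9392 bits


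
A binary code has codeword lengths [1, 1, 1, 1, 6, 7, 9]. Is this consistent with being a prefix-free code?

Kraft inequality: Σ 2^(-l_i) ≤ 1 for prefix-free code
Calculating: 2^(-1) + 2^(-1) + 2^(-1) + 2^(-1) + 2^(-6) + 2^(-7) + 2^(-9)
= 0.5 + 0.5 + 0.5 + 0.5 + 0.015625 + 0.0078125 + 0.001953125
= 2.0254
Since 2.0254 > 1, prefix-free code does not exist


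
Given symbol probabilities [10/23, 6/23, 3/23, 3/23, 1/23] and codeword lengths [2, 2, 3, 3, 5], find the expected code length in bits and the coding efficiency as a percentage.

Average length L = Σ p_i × l_i = 2.3913 bits
Entropy H = 1.9914 bits
Efficiency η = H/L × 100% = 83.28%


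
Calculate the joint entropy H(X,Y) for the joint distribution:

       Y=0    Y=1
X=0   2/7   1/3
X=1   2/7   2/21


H(X,Y) = -Σ p(x,y) log₂ p(x,y)
  p(0,0)=2/7: -0.2857 × log₂(0.2857) = 0.5164
  p(0,1)=1/3: -0.3333 × log₂(0.3333) = 0.5283
  p(1,0)=2/7: -0.2857 × log₂(0.2857) = 0.5164
  p(1,1)=2/21: -0.0952 × log₂(0.0952) = 0.3231
H(X,Y) = 1.8842 bits


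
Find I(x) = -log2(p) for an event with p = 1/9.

Information content I(x) = -log₂(p(x))
I = -log₂(1/9) = -log₂(0.1111)
I = 3.1699 bits


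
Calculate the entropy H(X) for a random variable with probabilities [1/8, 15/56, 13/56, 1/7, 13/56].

H(X) = -Σ p(x) log₂ p(x)
  -1/8 × log₂(1/8) = 0.3750
  -15/56 × log₂(15/56) = 0.5091
  -13/56 × log₂(13/56) = 0.4891
  -1/7 × log₂(1/7) = 0.4011
  -13/56 × log₂(13/56) = 0.4891
H(X) = 2.2633 bits


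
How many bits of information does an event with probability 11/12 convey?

Information content I(x) = -log₂(p(x))
I = -log₂(11/12) = -log₂(0.9167)
I = 0.1255 bits


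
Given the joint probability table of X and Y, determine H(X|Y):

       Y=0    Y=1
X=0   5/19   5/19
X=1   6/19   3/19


H(X|Y) = Σ_y p(y) H(X|Y=y)
  p(Y=0) = 11/19, H(X|Y=0) = 0.9940
  p(Y=1) = 8/19, H(X|Y=1) = 0.9544
H(X|Y) = 0.5789×0.9940 + 0.4211×0.9544 = 0.9774 bits


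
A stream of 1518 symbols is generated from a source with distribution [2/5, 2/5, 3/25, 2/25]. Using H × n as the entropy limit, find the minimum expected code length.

Entropy H = 1.7161 bits/symbol
Minimum bits = H × n = 1.7161 × 1518
= 2605.07 bits


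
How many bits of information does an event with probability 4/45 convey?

Information content I(x) = -log₂(p(x))
I = -log₂(4/45) = -log₂(0.0889)
I = 3.4919 bits


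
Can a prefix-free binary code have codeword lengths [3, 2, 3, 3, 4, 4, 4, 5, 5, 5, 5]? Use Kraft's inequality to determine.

Kraft inequality: Σ 2^(-l_i) ≤ 1 for prefix-free code
Calculating: 2^(-3) + 2^(-2) + 2^(-3) + 2^(-3) + 2^(-4) + 2^(-4) + 2^(-4) + 2^(-5) + 2^(-5) + 2^(-5) + 2^(-5)
= 0.125 + 0.25 + 0.125 + 0.125 + 0.0625 + 0.0625 + 0.0625 + 0.03125 + 0.03125 + 0.03125 + 0.03125
= 0.9375
Since 0.9375 ≤ 1, prefix-free code exists


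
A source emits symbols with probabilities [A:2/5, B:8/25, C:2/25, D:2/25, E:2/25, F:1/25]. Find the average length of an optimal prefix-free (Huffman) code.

Huffman tree construction:
Combine smallest probabilities repeatedly
Resulting codes:
  A: 0 (length 1)
  B: 11 (length 2)
  C: 1001 (length 4)
  D: 1010 (length 4)
  E: 1011 (length 4)
  F: 1000 (length 4)
Average length = Σ p(s) × length(s) = 2.1600 bits


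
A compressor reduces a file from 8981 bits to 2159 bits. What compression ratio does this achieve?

Compression ratio = Original / Compressed
= 8981 / 2159 = 4.16:1


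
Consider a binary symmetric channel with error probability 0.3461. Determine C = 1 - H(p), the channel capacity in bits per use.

For BSC with error probability p:
C = 1 - H(p) where H(p) is binary entropy
H(0.3461) = -0.3461 × log₂(0.3461) - 0.6539 × log₂(0.6539)
H(p) = 0.9305
C = 1 - 0.9305 = 0.0695 bits/use


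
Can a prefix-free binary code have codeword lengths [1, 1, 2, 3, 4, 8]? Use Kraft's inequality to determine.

Kraft inequality: Σ 2^(-l_i) ≤ 1 for prefix-free code
Calculating: 2^(-1) + 2^(-1) + 2^(-2) + 2^(-3) + 2^(-4) + 2^(-8)
= 0.5 + 0.5 + 0.25 + 0.125 + 0.0625 + 0.00390625
= 1.4414
Since 1.4414 > 1, prefix-free code does not exist


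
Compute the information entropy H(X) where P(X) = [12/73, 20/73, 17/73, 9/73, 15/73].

H(X) = -Σ p(x) log₂ p(x)
  -12/73 × log₂(12/73) = 0.4282
  -20/73 × log₂(20/73) = 0.5118
  -17/73 × log₂(17/73) = 0.4896
  -9/73 × log₂(9/73) = 0.3723
  -15/73 × log₂(15/73) = 0.4691
H(X) = 2.2710 bits


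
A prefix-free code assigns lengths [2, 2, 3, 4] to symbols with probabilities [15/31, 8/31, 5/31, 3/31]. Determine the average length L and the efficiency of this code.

Average length L = Σ p_i × l_i = 2.3548 bits
Entropy H = 1.7617 bits
Efficiency η = H/L × 100% = 74.81%


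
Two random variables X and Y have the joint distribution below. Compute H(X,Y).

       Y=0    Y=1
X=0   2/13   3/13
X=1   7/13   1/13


H(X,Y) = -Σ p(x,y) log₂ p(x,y)
  p(0,0)=2/13: -0.1538 × log₂(0.1538) = 0.4155
  p(0,1)=3/13: -0.2308 × log₂(0.2308) = 0.4882
  p(1,0)=7/13: -0.5385 × log₂(0.5385) = 0.4809
  p(1,1)=1/13: -0.0769 × log₂(0.0769) = 0.2846
H(X,Y) = 1.6692 bits


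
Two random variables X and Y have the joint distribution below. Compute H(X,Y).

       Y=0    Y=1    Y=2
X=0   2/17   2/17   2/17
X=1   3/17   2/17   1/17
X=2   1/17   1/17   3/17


H(X,Y) = -Σ p(x,y) log₂ p(x,y)
  p(0,0)=2/17: -0.1176 × log₂(0.1176) = 0.3632
  p(0,1)=2/17: -0.1176 × log₂(0.1176) = 0.3632
  p(0,2)=2/17: -0.1176 × log₂(0.1176) = 0.3632
  p(1,0)=3/17: -0.1765 × log₂(0.1765) = 0.4416
  p(1,1)=2/17: -0.1176 × log₂(0.1176) = 0.3632
  p(1,2)=1/17: -0.0588 × log₂(0.0588) = 0.2404
  p(2,0)=1/17: -0.0588 × log₂(0.0588) = 0.2404
  p(2,1)=1/17: -0.0588 × log₂(0.0588) = 0.2404
  p(2,2)=3/17: -0.1765 × log₂(0.1765) = 0.4416
H(X,Y) = 3.0575 bits


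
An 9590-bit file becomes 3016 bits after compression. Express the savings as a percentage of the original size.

Space savings = (1 - Compressed/Original) × 100%
= (1 - 3016/9590) × 100%
= 68.55%


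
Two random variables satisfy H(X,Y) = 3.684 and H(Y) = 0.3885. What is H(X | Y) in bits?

Chain rule: H(X,Y) = H(X|Y) + H(Y)
H(X|Y) = H(X,Y) - H(Y) = 3.684 - 0.3885 = 3.2955 bits


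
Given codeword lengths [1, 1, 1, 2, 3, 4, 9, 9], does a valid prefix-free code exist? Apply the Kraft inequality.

Kraft inequality: Σ 2^(-l_i) ≤ 1 for prefix-free code
Calculating: 2^(-1) + 2^(-1) + 2^(-1) + 2^(-2) + 2^(-3) + 2^(-4) + 2^(-9) + 2^(-9)
= 0.5 + 0.5 + 0.5 + 0.25 + 0.125 + 0.0625 + 0.001953125 + 0.001953125
= 1.9414
Since 1.9414 > 1, prefix-free code does not exist


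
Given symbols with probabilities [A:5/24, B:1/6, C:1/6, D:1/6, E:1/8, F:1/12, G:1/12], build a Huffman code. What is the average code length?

Huffman tree construction:
Combine smallest probabilities repeatedly
Resulting codes:
  A: 01 (length 2)
  B: 101 (length 3)
  C: 110 (length 3)
  D: 111 (length 3)
  E: 100 (length 3)
  F: 000 (length 3)
  G: 001 (length 3)
Average length = Σ p(s) × length(s) = 2.7917 bits


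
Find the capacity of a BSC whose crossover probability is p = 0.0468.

For BSC with error probability p:
C = 1 - H(p) where H(p) is binary entropy
H(0.0468) = -0.0468 × log₂(0.0468) - 0.9532 × log₂(0.9532)
H(p) = 0.2726
C = 1 - 0.2726 = 0.7274 bits/use


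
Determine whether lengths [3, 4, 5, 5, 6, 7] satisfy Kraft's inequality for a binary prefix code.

Kraft inequality: Σ 2^(-l_i) ≤ 1 for prefix-free code
Calculating: 2^(-3) + 2^(-4) + 2^(-5) + 2^(-5) + 2^(-6) + 2^(-7)
= 0.125 + 0.0625 + 0.03125 + 0.03125 + 0.015625 + 0.0078125
= 0.2734
Since 0.2734 ≤ 1, prefix-free code exists


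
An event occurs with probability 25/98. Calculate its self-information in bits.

Information content I(x) = -log₂(p(x))
I = -log₂(25/98) = -log₂(0.2551)
I = 1.9709 bits


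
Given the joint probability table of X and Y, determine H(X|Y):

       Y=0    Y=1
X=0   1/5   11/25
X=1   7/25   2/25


H(X|Y) = Σ_y p(y) H(X|Y=y)
  p(Y=0) = 12/25, H(X|Y=0) = 0.9799
  p(Y=1) = 13/25, H(X|Y=1) = 0.6194
H(X|Y) = 0.4800×0.9799 + 0.5200×0.6194 = 0.7924 bits


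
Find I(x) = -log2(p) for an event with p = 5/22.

Information content I(x) = -log₂(p(x))
I = -log₂(5/22) = -log₂(0.2273)
I = 2.1375 bits


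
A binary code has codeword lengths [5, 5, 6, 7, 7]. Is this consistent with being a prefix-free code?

Kraft inequality: Σ 2^(-l_i) ≤ 1 for prefix-free code
Calculating: 2^(-5) + 2^(-5) + 2^(-6) + 2^(-7) + 2^(-7)
= 0.03125 + 0.03125 + 0.015625 + 0.0078125 + 0.0078125
= 0.0938
Since 0.0938 ≤ 1, prefix-free code exists


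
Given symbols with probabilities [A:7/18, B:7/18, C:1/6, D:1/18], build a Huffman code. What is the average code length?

Huffman tree construction:
Combine smallest probabilities repeatedly
Resulting codes:
  A: 11 (length 2)
  B: 0 (length 1)
  C: 101 (length 3)
  D: 100 (length 3)
Average length = Σ p(s) × length(s) = 1.8333 bits


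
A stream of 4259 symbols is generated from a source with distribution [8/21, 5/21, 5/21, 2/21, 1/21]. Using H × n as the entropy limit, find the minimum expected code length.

Entropy H = 2.0485 bits/symbol
Minimum bits = H × n = 2.0485 × 4259
= 8724.74 bits


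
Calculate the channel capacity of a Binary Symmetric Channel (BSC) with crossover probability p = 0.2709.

For BSC with error probability p:
C = 1 - H(p) where H(p) is binary entropy
H(0.2709) = -0.2709 × log₂(0.2709) - 0.7291 × log₂(0.7291)
H(p) = 0.8428
C = 1 - 0.8428 = 0.1572 bits/use


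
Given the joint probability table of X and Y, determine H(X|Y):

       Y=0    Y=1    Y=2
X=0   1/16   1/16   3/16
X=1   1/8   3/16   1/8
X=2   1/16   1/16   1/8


H(X|Y) = Σ_y p(y) H(X|Y=y)
  p(Y=0) = 1/4, H(X|Y=0) = 1.5000
  p(Y=1) = 5/16, H(X|Y=1) = 1.3710
  p(Y=2) = 7/16, H(X|Y=2) = 1.5567
H(X|Y) = 0.2500×1.5000 + 0.3125×1.3710 + 0.4375×1.5567 = 1.4845 bits


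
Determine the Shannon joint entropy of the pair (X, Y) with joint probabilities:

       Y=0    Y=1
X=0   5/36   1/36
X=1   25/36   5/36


H(X,Y) = -Σ p(x,y) log₂ p(x,y)
  p(0,0)=5/36: -0.1389 × log₂(0.1389) = 0.3956
  p(0,1)=1/36: -0.0278 × log₂(0.0278) = 0.1436
  p(1,0)=25/36: -0.6944 × log₂(0.6944) = 0.3653
  p(1,1)=5/36: -0.1389 × log₂(0.1389) = 0.3956
H(X,Y) = 1.3000 bits


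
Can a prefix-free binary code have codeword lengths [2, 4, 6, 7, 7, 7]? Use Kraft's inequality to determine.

Kraft inequality: Σ 2^(-l_i) ≤ 1 for prefix-free code
Calculating: 2^(-2) + 2^(-4) + 2^(-6) + 2^(-7) + 2^(-7) + 2^(-7)
= 0.25 + 0.0625 + 0.015625 + 0.0078125 + 0.0078125 + 0.0078125
= 0.3516
Since 0.3516 ≤ 1, prefix-free code exists


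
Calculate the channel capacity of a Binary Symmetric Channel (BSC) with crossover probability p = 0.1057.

For BSC with error probability p:
C = 1 - H(p) where H(p) is binary entropy
H(0.1057) = -0.1057 × log₂(0.1057) - 0.8943 × log₂(0.8943)
H(p) = 0.4868
C = 1 - 0.4868 = 0.5132 bits/use


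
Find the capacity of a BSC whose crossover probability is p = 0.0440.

For BSC with error probability p:
C = 1 - H(p) where H(p) is binary entropy
H(0.0440) = -0.0440 × log₂(0.0440) - 0.9560 × log₂(0.9560)
H(p) = 0.2603
C = 1 - 0.2603 = 0.7397 bits/use


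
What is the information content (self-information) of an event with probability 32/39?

Information content I(x) = -log₂(p(x))
I = -log₂(32/39) = -log₂(0.8205)
I = 0.2854 bits


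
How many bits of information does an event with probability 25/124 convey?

Information content I(x) = -log₂(p(x))
I = -log₂(25/124) = -log₂(0.2016)
I = 2.3103 bits


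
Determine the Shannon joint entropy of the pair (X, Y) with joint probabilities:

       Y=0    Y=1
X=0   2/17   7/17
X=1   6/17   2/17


H(X,Y) = -Σ p(x,y) log₂ p(x,y)
  p(0,0)=2/17: -0.1176 × log₂(0.1176) = 0.3632
  p(0,1)=7/17: -0.4118 × log₂(0.4118) = 0.5271
  p(1,0)=6/17: -0.3529 × log₂(0.3529) = 0.5303
  p(1,1)=2/17: -0.1176 × log₂(0.1176) = 0.3632
H(X,Y) = 1.7839 bits


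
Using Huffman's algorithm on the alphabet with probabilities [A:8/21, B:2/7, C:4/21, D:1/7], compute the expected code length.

Huffman tree construction:
Combine smallest probabilities repeatedly
Resulting codes:
  A: 0 (length 1)
  B: 10 (length 2)
  C: 111 (length 3)
  D: 110 (length 3)
Average length = Σ p(s) × length(s) = 1.9524 bits


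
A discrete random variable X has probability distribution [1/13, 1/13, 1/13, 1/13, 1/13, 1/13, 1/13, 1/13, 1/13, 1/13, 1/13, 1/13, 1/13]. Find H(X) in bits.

H(X) = -Σ p(x) log₂ p(x)
  -1/13 × log₂(1/13) = 0.2846
  -1/13 × log₂(1/13) = 0.2846
  -1/13 × log₂(1/13) = 0.2846
  -1/13 × log₂(1/13) = 0.2846
  -1/13 × log₂(1/13) = 0.2846
  -1/13 × log₂(1/13) = 0.2846
  -1/13 × log₂(1/13) = 0.2846
  -1/13 × log₂(1/13) = 0.2846
  -1/13 × log₂(1/13) = 0.2846
  -1/13 × log₂(1/13) = 0.2846
  -1/13 × log₂(1/13) = 0.2846
  -1/13 × log₂(1/13) = 0.2846
  -1/13 × log₂(1/13) = 0.2846
H(X) = 3.7004 bits


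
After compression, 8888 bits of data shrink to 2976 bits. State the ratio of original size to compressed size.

Compression ratio = Original / Compressed
= 8888 / 2976 = 2.99:1


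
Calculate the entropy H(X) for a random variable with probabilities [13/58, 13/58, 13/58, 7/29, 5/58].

H(X) = -Σ p(x) log₂ p(x)
  -13/58 × log₂(13/58) = 0.4836
  -13/58 × log₂(13/58) = 0.4836
  -13/58 × log₂(13/58) = 0.4836
  -7/29 × log₂(7/29) = 0.4950
  -5/58 × log₂(5/58) = 0.3048
H(X) = 2.2506 bits


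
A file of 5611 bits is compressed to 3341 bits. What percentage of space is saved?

Space savings = (1 - Compressed/Original) × 100%
= (1 - 3341/5611) × 100%
= 40.46%


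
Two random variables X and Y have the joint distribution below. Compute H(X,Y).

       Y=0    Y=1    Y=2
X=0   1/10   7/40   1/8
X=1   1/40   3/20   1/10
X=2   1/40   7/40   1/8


H(X,Y) = -Σ p(x,y) log₂ p(x,y)
  p(0,0)=1/10: -0.1000 × log₂(0.1000) = 0.3322
  p(0,1)=7/40: -0.1750 × log₂(0.1750) = 0.4401
  p(0,2)=1/8: -0.1250 × log₂(0.1250) = 0.3750
  p(1,0)=1/40: -0.0250 × log₂(0.0250) = 0.1330
  p(1,1)=3/20: -0.1500 × log₂(0.1500) = 0.4105
  p(1,2)=1/10: -0.1000 × log₂(0.1000) = 0.3322
  p(2,0)=1/40: -0.0250 × log₂(0.0250) = 0.1330
  p(2,1)=7/40: -0.1750 × log₂(0.1750) = 0.4401
  p(2,2)=1/8: -0.1250 × log₂(0.1250) = 0.3750
H(X,Y) = 2.9711 bits


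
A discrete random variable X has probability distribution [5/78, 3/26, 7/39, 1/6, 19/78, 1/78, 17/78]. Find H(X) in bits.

H(X) = -Σ p(x) log₂ p(x)
  -5/78 × log₂(5/78) = 0.2541
  -3/26 × log₂(3/26) = 0.3595
  -7/39 × log₂(7/39) = 0.4448
  -1/6 × log₂(1/6) = 0.4308
  -19/78 × log₂(19/78) = 0.4963
  -1/78 × log₂(1/78) = 0.0806
  -17/78 × log₂(17/78) = 0.4790
H(X) = 2.5451 bits


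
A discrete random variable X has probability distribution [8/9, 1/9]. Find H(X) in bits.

H(X) = -Σ p(x) log₂ p(x)
  -8/9 × log₂(8/9) = 0.1510
  -1/9 × log₂(1/9) = 0.3522
H(X) = 0.5033 bits


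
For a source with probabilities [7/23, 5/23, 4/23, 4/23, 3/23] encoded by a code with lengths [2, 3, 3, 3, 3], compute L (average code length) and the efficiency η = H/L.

Average length L = Σ p_i × l_i = 2.6957 bits
Entropy H = 2.2620 bits
Efficiency η = H/L × 100% = 83.91%


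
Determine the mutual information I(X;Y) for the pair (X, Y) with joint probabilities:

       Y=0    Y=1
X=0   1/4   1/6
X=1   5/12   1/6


H(X) = 0.9799, H(Y) = 0.9183, H(X,Y) = 1.8879
I(X;Y) = H(X) + H(Y) - H(X,Y) = 0.0102 bits


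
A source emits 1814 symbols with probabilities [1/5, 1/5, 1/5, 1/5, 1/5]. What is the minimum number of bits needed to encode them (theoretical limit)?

Entropy H = 2.3219 bits/symbol
Minimum bits = H × n = 2.3219 × 1814
= 4211.98 bits


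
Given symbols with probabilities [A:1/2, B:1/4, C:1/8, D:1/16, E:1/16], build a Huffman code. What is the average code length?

Huffman tree construction:
Combine smallest probabilities repeatedly
Resulting codes:
  A: 0 (length 1)
  B: 10 (length 2)
  C: 110 (length 3)
  D: 1110 (length 4)
  E: 1111 (length 4)
Average length = Σ p(s) × length(s) = 1.8750 bits


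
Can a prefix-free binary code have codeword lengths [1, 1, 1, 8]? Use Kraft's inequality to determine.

Kraft inequality: Σ 2^(-l_i) ≤ 1 for prefix-free code
Calculating: 2^(-1) + 2^(-1) + 2^(-1) + 2^(-8)
= 0.5 + 0.5 + 0.5 + 0.00390625
= 1.5039
Since 1.5039 > 1, prefix-free code does not exist


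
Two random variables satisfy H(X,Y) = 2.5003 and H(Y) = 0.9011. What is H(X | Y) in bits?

Chain rule: H(X,Y) = H(X|Y) + H(Y)
H(X|Y) = H(X,Y) - H(Y) = 2.5003 - 0.9011 = 1.5992 bits


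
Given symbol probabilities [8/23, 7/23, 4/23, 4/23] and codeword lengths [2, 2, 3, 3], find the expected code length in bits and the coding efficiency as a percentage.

Average length L = Σ p_i × l_i = 2.3478 bits
Entropy H = 1.9300 bits
Efficiency η = H/L × 100% = 82.20%


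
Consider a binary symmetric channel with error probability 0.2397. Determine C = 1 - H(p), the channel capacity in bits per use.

For BSC with error probability p:
C = 1 - H(p) where H(p) is binary entropy
H(0.2397) = -0.2397 × log₂(0.2397) - 0.7603 × log₂(0.7603)
H(p) = 0.7945
C = 1 - 0.7945 = 0.2055 bits/use


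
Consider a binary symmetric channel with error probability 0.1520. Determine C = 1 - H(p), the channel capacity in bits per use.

For BSC with error probability p:
C = 1 - H(p) where H(p) is binary entropy
H(0.1520) = -0.1520 × log₂(0.1520) - 0.8480 × log₂(0.8480)
H(p) = 0.6148
C = 1 - 0.6148 = 0.3852 bits/use


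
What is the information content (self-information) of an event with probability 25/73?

Information content I(x) = -log₂(p(x))
I = -log₂(25/73) = -log₂(0.3425)
I = 1.5460 bits


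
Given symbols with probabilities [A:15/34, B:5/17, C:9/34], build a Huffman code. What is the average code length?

Huffman tree construction:
Combine smallest probabilities repeatedly
Resulting codes:
  A: 0 (length 1)
  B: 11 (length 2)
  C: 10 (length 2)
Average length = Σ p(s) × length(s) = 1.5588 bits


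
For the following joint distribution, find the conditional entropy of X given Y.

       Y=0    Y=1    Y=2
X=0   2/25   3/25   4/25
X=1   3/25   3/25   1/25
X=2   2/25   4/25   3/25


H(X|Y) = Σ_y p(y) H(X|Y=y)
  p(Y=0) = 7/25, H(X|Y=0) = 1.5567
  p(Y=1) = 2/5, H(X|Y=1) = 1.5710
  p(Y=2) = 8/25, H(X|Y=2) = 1.4056
H(X|Y) = 0.2800×1.5567 + 0.4000×1.5710 + 0.3200×1.4056 = 1.5140 bits


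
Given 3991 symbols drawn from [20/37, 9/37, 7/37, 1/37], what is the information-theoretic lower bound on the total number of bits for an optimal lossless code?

Entropy H = 1.5711 bits/symbol
Minimum bits = H × n = 1.5711 × 3991
= 6270.23 bits


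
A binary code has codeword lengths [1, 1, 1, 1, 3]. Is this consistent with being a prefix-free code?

Kraft inequality: Σ 2^(-l_i) ≤ 1 for prefix-free code
Calculating: 2^(-1) + 2^(-1) + 2^(-1) + 2^(-1) + 2^(-3)
= 0.5 + 0.5 + 0.5 + 0.5 + 0.125
= 2.1250
Since 2.1250 > 1, prefix-free code does not exist


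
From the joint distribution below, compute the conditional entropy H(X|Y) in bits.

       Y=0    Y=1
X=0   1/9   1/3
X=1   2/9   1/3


H(X|Y) = Σ_y p(y) H(X|Y=y)
  p(Y=0) = 1/3, H(X|Y=0) = 0.9183
  p(Y=1) = 2/3, H(X|Y=1) = 1.0000
H(X|Y) = 0.3333×0.9183 + 0.6667×1.0000 = 0.9728 bits


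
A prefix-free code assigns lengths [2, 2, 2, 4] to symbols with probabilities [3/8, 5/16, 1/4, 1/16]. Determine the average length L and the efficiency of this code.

Average length L = Σ p_i × l_i = 2.1250 bits
Entropy H = 1.8050 bits
Efficiency η = H/L × 100% = 84.94%


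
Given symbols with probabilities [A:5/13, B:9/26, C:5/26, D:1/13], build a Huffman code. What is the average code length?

Huffman tree construction:
Combine smallest probabilities repeatedly
Resulting codes:
  A: 0 (length 1)
  B: 11 (length 2)
  C: 101 (length 3)
  D: 100 (length 3)
Average length = Σ p(s) × length(s) = 1.8846 bits


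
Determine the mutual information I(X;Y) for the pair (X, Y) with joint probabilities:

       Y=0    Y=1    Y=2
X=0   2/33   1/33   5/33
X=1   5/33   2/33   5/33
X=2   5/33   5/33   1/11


H(X) = 1.5557, H(Y) = 1.5557, H(X,Y) = 3.0201
I(X;Y) = H(X) + H(Y) - H(X,Y) = 0.0914 bits


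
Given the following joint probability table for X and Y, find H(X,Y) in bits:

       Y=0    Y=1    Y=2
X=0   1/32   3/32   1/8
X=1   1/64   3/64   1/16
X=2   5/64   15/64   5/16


H(X,Y) = -Σ p(x,y) log₂ p(x,y)
  p(0,0)=1/32: -0.0312 × log₂(0.0312) = 0.1562
  p(0,1)=3/32: -0.0938 × log₂(0.0938) = 0.3202
  p(0,2)=1/8: -0.1250 × log₂(0.1250) = 0.3750
  p(1,0)=1/64: -0.0156 × log₂(0.0156) = 0.0938
  p(1,1)=3/64: -0.0469 × log₂(0.0469) = 0.2070
  p(1,2)=1/16: -0.0625 × log₂(0.0625) = 0.2500
  p(2,0)=5/64: -0.0781 × log₂(0.0781) = 0.2873
  p(2,1)=15/64: -0.2344 × log₂(0.2344) = 0.4906
  p(2,2)=5/16: -0.3125 × log₂(0.3125) = 0.5244
H(X,Y) = 2.7044 bits


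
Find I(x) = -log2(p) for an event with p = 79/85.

Information content I(x) = -log₂(p(x))
I = -log₂(79/85) = -log₂(0.9294)
I = 0.1056 bits


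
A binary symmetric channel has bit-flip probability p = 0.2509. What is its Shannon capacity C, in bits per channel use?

For BSC with error probability p:
C = 1 - H(p) where H(p) is binary entropy
H(0.2509) = -0.2509 × log₂(0.2509) - 0.7491 × log₂(0.7491)
H(p) = 0.8127
C = 1 - 0.8127 = 0.1873 bits/use


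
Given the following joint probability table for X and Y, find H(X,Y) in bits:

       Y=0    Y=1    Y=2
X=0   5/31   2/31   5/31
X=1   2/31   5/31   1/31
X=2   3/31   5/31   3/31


H(X,Y) = -Σ p(x,y) log₂ p(x,y)
  p(0,0)=5/31: -0.1613 × log₂(0.1613) = 0.4246
  p(0,1)=2/31: -0.0645 × log₂(0.0645) = 0.2551
  p(0,2)=5/31: -0.1613 × log₂(0.1613) = 0.4246
  p(1,0)=2/31: -0.0645 × log₂(0.0645) = 0.2551
  p(1,1)=5/31: -0.1613 × log₂(0.1613) = 0.4246
  p(1,2)=1/31: -0.0323 × log₂(0.0323) = 0.1598
  p(2,0)=3/31: -0.0968 × log₂(0.0968) = 0.3261
  p(2,1)=5/31: -0.1613 × log₂(0.1613) = 0.4246
  p(2,2)=3/31: -0.0968 × log₂(0.0968) = 0.3261
H(X,Y) = 3.0204 bits


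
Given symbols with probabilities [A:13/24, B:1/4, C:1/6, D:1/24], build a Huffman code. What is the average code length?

Huffman tree construction:
Combine smallest probabilities repeatedly
Resulting codes:
  A: 1 (length 1)
  B: 01 (length 2)
  C: 001 (length 3)
  D: 000 (length 3)
Average length = Σ p(s) × length(s) = 1.6667 bits


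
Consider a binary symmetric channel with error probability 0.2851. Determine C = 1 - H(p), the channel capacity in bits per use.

For BSC with error probability p:
C = 1 - H(p) where H(p) is binary entropy
H(0.2851) = -0.2851 × log₂(0.2851) - 0.7149 × log₂(0.7149)
H(p) = 0.8623
C = 1 - 0.8623 = 0.1377 bits/use


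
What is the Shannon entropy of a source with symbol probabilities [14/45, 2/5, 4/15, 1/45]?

H(X) = -Σ p(x) log₂ p(x)
  -14/45 × log₂(14/45) = 0.5241
  -2/5 × log₂(2/5) = 0.5288
  -4/15 × log₂(4/15) = 0.5085
  -1/45 × log₂(1/45) = 0.1220
H(X) = 1.6834 bits


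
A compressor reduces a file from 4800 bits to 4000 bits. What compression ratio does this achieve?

Compression ratio = Original / Compressed
= 4800 / 4000 = 1.20:1
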